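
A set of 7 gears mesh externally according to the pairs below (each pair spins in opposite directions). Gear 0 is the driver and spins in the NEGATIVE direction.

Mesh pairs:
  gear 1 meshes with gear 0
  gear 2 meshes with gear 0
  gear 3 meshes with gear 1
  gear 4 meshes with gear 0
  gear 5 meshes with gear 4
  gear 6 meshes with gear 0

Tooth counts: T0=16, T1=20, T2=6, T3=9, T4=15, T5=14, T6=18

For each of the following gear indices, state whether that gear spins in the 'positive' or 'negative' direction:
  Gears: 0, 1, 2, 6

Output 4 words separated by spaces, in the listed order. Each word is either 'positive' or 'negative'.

Answer: negative positive positive positive

Derivation:
Gear 0 (driver): negative (depth 0)
  gear 1: meshes with gear 0 -> depth 1 -> positive (opposite of gear 0)
  gear 2: meshes with gear 0 -> depth 1 -> positive (opposite of gear 0)
  gear 3: meshes with gear 1 -> depth 2 -> negative (opposite of gear 1)
  gear 4: meshes with gear 0 -> depth 1 -> positive (opposite of gear 0)
  gear 5: meshes with gear 4 -> depth 2 -> negative (opposite of gear 4)
  gear 6: meshes with gear 0 -> depth 1 -> positive (opposite of gear 0)
Queried indices 0, 1, 2, 6 -> negative, positive, positive, positive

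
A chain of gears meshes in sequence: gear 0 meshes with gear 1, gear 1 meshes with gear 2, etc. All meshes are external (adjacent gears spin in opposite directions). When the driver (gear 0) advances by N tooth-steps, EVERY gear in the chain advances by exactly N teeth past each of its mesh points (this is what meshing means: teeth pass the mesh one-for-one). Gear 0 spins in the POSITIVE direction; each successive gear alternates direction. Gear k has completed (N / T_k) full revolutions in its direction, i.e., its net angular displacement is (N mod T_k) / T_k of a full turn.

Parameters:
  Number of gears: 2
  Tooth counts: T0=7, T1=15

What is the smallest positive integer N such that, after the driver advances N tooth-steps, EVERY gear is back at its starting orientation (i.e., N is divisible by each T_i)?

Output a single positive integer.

Gear k returns to start when N is a multiple of T_k.
All gears at start simultaneously when N is a common multiple of [7, 15]; the smallest such N is lcm(7, 15).
Start: lcm = T0 = 7
Fold in T1=15: gcd(7, 15) = 1; lcm(7, 15) = 7 * 15 / 1 = 105 / 1 = 105
Full cycle length = 105

Answer: 105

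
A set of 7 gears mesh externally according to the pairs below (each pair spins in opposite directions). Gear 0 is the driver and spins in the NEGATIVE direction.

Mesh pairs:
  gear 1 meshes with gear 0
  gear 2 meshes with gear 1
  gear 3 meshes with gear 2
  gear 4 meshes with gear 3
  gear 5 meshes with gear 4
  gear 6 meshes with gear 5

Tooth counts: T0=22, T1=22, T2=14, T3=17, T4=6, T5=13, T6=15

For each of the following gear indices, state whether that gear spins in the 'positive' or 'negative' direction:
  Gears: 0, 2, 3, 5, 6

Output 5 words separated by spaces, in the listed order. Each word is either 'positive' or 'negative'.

Gear 0 (driver): negative (depth 0)
  gear 1: meshes with gear 0 -> depth 1 -> positive (opposite of gear 0)
  gear 2: meshes with gear 1 -> depth 2 -> negative (opposite of gear 1)
  gear 3: meshes with gear 2 -> depth 3 -> positive (opposite of gear 2)
  gear 4: meshes with gear 3 -> depth 4 -> negative (opposite of gear 3)
  gear 5: meshes with gear 4 -> depth 5 -> positive (opposite of gear 4)
  gear 6: meshes with gear 5 -> depth 6 -> negative (opposite of gear 5)
Queried indices 0, 2, 3, 5, 6 -> negative, negative, positive, positive, negative

Answer: negative negative positive positive negative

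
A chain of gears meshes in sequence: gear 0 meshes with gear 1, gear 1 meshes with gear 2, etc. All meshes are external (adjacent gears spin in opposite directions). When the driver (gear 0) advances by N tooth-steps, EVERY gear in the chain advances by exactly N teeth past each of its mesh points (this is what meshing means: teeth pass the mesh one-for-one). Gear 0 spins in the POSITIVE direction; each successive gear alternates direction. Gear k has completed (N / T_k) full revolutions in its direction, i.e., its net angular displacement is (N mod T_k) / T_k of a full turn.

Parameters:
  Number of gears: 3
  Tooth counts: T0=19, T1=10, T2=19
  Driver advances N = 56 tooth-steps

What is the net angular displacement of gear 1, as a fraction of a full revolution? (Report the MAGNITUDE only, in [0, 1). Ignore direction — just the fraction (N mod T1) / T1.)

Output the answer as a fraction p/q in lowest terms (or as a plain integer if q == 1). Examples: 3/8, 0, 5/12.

Chain of 3 gears, tooth counts: [19, 10, 19]
  gear 0: T0=19, direction=positive, advance = 56 mod 19 = 18 teeth = 18/19 turn
  gear 1: T1=10, direction=negative, advance = 56 mod 10 = 6 teeth = 6/10 turn
  gear 2: T2=19, direction=positive, advance = 56 mod 19 = 18 teeth = 18/19 turn
Gear 1: 56 mod 10 = 6
Fraction = 6 / 10 = 3/5 (gcd(6,10)=2) = 3/5

Answer: 3/5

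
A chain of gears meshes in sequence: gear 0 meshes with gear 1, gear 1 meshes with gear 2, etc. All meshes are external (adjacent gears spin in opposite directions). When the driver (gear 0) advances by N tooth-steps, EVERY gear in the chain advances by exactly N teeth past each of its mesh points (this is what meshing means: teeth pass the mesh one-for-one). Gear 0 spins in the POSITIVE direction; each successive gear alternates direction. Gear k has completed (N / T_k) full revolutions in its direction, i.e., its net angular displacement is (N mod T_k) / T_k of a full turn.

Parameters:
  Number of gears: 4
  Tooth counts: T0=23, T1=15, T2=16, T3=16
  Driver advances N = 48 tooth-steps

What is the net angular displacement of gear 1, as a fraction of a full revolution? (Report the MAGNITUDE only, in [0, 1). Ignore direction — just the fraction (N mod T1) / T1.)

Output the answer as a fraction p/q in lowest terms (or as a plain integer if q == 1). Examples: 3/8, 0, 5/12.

Chain of 4 gears, tooth counts: [23, 15, 16, 16]
  gear 0: T0=23, direction=positive, advance = 48 mod 23 = 2 teeth = 2/23 turn
  gear 1: T1=15, direction=negative, advance = 48 mod 15 = 3 teeth = 3/15 turn
  gear 2: T2=16, direction=positive, advance = 48 mod 16 = 0 teeth = 0/16 turn
  gear 3: T3=16, direction=negative, advance = 48 mod 16 = 0 teeth = 0/16 turn
Gear 1: 48 mod 15 = 3
Fraction = 3 / 15 = 1/5 (gcd(3,15)=3) = 1/5

Answer: 1/5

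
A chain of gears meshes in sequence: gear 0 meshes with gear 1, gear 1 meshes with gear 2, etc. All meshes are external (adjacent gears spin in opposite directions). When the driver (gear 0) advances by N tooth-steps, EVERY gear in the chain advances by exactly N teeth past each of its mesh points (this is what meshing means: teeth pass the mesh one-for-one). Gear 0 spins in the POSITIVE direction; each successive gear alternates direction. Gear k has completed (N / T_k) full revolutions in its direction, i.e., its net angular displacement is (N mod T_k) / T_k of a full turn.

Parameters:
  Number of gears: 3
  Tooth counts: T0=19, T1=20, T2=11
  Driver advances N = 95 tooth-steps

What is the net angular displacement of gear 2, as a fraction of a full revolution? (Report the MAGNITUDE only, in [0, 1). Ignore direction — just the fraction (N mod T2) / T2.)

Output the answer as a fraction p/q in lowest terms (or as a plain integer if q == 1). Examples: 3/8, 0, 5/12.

Chain of 3 gears, tooth counts: [19, 20, 11]
  gear 0: T0=19, direction=positive, advance = 95 mod 19 = 0 teeth = 0/19 turn
  gear 1: T1=20, direction=negative, advance = 95 mod 20 = 15 teeth = 15/20 turn
  gear 2: T2=11, direction=positive, advance = 95 mod 11 = 7 teeth = 7/11 turn
Gear 2: 95 mod 11 = 7
Fraction = 7 / 11 = 7/11 (gcd(7,11)=1) = 7/11

Answer: 7/11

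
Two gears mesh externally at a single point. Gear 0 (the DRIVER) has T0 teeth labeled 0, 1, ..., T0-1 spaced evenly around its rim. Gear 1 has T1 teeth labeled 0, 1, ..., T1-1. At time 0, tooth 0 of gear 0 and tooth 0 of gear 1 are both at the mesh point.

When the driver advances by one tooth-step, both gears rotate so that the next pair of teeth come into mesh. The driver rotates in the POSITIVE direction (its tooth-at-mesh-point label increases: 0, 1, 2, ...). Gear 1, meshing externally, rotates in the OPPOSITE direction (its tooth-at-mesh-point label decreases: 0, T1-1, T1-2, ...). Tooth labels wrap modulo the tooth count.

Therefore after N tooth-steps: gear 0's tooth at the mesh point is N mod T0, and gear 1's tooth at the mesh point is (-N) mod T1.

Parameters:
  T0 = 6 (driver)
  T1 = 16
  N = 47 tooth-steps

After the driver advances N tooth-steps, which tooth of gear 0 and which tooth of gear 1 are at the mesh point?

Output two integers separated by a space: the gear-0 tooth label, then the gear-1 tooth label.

Answer: 5 1

Derivation:
Gear 0 (driver, T0=6): tooth at mesh = N mod T0
  47 = 7 * 6 + 5, so 47 mod 6 = 5
  gear 0 tooth = 5
Gear 1 (driven, T1=16): tooth at mesh = (-N) mod T1
  47 = 2 * 16 + 15, so 47 mod 16 = 15
  (-47) mod 16 = (-15) mod 16 = 16 - 15 = 1
Mesh after 47 steps: gear-0 tooth 5 meets gear-1 tooth 1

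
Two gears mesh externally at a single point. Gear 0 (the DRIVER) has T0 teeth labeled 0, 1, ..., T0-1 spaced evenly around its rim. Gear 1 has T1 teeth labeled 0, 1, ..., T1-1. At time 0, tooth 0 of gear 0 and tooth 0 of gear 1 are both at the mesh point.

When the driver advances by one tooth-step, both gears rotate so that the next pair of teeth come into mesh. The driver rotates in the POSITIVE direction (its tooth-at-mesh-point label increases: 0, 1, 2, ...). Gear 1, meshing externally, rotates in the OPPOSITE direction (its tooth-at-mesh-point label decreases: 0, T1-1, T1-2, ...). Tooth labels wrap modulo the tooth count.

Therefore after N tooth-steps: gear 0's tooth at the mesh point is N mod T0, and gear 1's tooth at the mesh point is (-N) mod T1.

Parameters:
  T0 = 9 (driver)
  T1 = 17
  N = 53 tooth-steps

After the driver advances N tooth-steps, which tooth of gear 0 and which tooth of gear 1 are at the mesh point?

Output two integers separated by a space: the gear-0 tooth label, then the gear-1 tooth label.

Answer: 8 15

Derivation:
Gear 0 (driver, T0=9): tooth at mesh = N mod T0
  53 = 5 * 9 + 8, so 53 mod 9 = 8
  gear 0 tooth = 8
Gear 1 (driven, T1=17): tooth at mesh = (-N) mod T1
  53 = 3 * 17 + 2, so 53 mod 17 = 2
  (-53) mod 17 = (-2) mod 17 = 17 - 2 = 15
Mesh after 53 steps: gear-0 tooth 8 meets gear-1 tooth 15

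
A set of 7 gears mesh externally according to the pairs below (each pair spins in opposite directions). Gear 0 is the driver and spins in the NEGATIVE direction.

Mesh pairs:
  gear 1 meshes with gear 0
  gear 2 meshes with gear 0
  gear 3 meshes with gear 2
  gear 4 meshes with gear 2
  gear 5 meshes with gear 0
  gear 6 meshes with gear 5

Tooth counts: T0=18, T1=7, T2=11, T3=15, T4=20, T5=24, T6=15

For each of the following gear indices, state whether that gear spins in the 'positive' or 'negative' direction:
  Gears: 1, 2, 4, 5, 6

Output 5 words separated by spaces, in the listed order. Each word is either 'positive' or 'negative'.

Answer: positive positive negative positive negative

Derivation:
Gear 0 (driver): negative (depth 0)
  gear 1: meshes with gear 0 -> depth 1 -> positive (opposite of gear 0)
  gear 2: meshes with gear 0 -> depth 1 -> positive (opposite of gear 0)
  gear 3: meshes with gear 2 -> depth 2 -> negative (opposite of gear 2)
  gear 4: meshes with gear 2 -> depth 2 -> negative (opposite of gear 2)
  gear 5: meshes with gear 0 -> depth 1 -> positive (opposite of gear 0)
  gear 6: meshes with gear 5 -> depth 2 -> negative (opposite of gear 5)
Queried indices 1, 2, 4, 5, 6 -> positive, positive, negative, positive, negative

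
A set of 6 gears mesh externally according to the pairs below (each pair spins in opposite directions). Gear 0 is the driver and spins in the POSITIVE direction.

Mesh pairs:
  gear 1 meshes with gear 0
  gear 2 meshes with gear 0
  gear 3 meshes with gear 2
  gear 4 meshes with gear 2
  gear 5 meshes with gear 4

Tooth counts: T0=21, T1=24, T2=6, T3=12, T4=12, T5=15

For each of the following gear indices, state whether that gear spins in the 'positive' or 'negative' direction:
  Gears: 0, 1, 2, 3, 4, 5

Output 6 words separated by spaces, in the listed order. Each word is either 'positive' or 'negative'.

Gear 0 (driver): positive (depth 0)
  gear 1: meshes with gear 0 -> depth 1 -> negative (opposite of gear 0)
  gear 2: meshes with gear 0 -> depth 1 -> negative (opposite of gear 0)
  gear 3: meshes with gear 2 -> depth 2 -> positive (opposite of gear 2)
  gear 4: meshes with gear 2 -> depth 2 -> positive (opposite of gear 2)
  gear 5: meshes with gear 4 -> depth 3 -> negative (opposite of gear 4)
Queried indices 0, 1, 2, 3, 4, 5 -> positive, negative, negative, positive, positive, negative

Answer: positive negative negative positive positive negative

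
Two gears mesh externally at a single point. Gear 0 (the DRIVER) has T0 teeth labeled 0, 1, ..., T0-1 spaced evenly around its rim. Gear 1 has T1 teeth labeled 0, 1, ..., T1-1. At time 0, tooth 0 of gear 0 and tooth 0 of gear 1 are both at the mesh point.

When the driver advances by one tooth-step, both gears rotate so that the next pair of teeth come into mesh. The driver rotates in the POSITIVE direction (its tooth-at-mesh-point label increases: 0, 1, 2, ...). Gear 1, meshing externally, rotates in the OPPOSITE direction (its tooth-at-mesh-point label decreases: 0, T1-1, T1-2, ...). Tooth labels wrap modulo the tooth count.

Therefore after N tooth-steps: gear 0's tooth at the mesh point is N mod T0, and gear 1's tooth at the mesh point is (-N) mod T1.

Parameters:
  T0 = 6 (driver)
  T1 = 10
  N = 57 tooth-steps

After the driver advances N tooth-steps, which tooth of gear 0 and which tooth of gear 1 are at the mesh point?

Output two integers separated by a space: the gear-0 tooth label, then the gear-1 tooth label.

Gear 0 (driver, T0=6): tooth at mesh = N mod T0
  57 = 9 * 6 + 3, so 57 mod 6 = 3
  gear 0 tooth = 3
Gear 1 (driven, T1=10): tooth at mesh = (-N) mod T1
  57 = 5 * 10 + 7, so 57 mod 10 = 7
  (-57) mod 10 = (-7) mod 10 = 10 - 7 = 3
Mesh after 57 steps: gear-0 tooth 3 meets gear-1 tooth 3

Answer: 3 3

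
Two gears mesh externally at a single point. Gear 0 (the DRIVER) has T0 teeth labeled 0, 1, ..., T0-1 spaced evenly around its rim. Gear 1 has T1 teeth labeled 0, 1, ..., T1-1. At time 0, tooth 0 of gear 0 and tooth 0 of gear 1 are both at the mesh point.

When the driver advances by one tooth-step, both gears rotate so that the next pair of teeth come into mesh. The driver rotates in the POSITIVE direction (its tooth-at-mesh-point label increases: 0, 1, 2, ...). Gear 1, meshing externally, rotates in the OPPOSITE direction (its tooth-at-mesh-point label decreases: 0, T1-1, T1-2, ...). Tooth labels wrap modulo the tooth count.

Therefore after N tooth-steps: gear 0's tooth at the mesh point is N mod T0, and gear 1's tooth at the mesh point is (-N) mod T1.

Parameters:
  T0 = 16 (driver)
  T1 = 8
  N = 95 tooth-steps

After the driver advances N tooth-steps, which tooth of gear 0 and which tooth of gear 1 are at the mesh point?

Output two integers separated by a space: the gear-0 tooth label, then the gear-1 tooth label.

Gear 0 (driver, T0=16): tooth at mesh = N mod T0
  95 = 5 * 16 + 15, so 95 mod 16 = 15
  gear 0 tooth = 15
Gear 1 (driven, T1=8): tooth at mesh = (-N) mod T1
  95 = 11 * 8 + 7, so 95 mod 8 = 7
  (-95) mod 8 = (-7) mod 8 = 8 - 7 = 1
Mesh after 95 steps: gear-0 tooth 15 meets gear-1 tooth 1

Answer: 15 1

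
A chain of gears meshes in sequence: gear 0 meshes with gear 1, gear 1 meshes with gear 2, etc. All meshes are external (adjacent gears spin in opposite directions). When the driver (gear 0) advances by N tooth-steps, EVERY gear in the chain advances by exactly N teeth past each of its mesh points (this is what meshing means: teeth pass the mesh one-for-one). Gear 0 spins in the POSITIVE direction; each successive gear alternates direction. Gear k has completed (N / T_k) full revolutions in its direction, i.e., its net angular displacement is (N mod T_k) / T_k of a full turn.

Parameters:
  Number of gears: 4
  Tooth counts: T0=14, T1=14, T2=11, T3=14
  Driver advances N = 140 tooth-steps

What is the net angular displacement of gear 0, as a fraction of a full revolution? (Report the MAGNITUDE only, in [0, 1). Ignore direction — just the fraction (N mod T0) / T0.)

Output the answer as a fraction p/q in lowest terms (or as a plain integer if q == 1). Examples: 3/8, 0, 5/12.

Chain of 4 gears, tooth counts: [14, 14, 11, 14]
  gear 0: T0=14, direction=positive, advance = 140 mod 14 = 0 teeth = 0/14 turn
  gear 1: T1=14, direction=negative, advance = 140 mod 14 = 0 teeth = 0/14 turn
  gear 2: T2=11, direction=positive, advance = 140 mod 11 = 8 teeth = 8/11 turn
  gear 3: T3=14, direction=negative, advance = 140 mod 14 = 0 teeth = 0/14 turn
Gear 0: 140 mod 14 = 0
Fraction = 0 / 14 = 0/1 (gcd(0,14)=14) = 0

Answer: 0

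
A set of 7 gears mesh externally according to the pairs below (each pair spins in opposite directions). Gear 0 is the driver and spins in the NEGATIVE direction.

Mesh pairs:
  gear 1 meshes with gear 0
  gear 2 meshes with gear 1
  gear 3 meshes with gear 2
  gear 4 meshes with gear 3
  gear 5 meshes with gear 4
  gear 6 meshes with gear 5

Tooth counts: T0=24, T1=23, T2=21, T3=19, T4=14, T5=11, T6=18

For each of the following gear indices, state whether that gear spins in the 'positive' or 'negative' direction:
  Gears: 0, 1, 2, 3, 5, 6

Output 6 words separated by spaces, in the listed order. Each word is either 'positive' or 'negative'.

Answer: negative positive negative positive positive negative

Derivation:
Gear 0 (driver): negative (depth 0)
  gear 1: meshes with gear 0 -> depth 1 -> positive (opposite of gear 0)
  gear 2: meshes with gear 1 -> depth 2 -> negative (opposite of gear 1)
  gear 3: meshes with gear 2 -> depth 3 -> positive (opposite of gear 2)
  gear 4: meshes with gear 3 -> depth 4 -> negative (opposite of gear 3)
  gear 5: meshes with gear 4 -> depth 5 -> positive (opposite of gear 4)
  gear 6: meshes with gear 5 -> depth 6 -> negative (opposite of gear 5)
Queried indices 0, 1, 2, 3, 5, 6 -> negative, positive, negative, positive, positive, negative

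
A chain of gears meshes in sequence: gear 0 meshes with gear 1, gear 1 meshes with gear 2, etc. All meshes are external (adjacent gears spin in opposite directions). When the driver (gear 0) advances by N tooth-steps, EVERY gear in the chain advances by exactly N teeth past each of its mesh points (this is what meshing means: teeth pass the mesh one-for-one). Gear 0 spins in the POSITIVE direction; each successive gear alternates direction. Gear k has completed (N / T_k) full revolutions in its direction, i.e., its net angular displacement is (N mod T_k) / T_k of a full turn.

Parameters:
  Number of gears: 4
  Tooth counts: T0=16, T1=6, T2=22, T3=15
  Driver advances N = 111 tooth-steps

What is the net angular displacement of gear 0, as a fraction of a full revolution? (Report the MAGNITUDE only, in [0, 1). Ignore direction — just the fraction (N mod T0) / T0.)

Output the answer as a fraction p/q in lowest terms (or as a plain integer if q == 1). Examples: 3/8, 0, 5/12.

Chain of 4 gears, tooth counts: [16, 6, 22, 15]
  gear 0: T0=16, direction=positive, advance = 111 mod 16 = 15 teeth = 15/16 turn
  gear 1: T1=6, direction=negative, advance = 111 mod 6 = 3 teeth = 3/6 turn
  gear 2: T2=22, direction=positive, advance = 111 mod 22 = 1 teeth = 1/22 turn
  gear 3: T3=15, direction=negative, advance = 111 mod 15 = 6 teeth = 6/15 turn
Gear 0: 111 mod 16 = 15
Fraction = 15 / 16 = 15/16 (gcd(15,16)=1) = 15/16

Answer: 15/16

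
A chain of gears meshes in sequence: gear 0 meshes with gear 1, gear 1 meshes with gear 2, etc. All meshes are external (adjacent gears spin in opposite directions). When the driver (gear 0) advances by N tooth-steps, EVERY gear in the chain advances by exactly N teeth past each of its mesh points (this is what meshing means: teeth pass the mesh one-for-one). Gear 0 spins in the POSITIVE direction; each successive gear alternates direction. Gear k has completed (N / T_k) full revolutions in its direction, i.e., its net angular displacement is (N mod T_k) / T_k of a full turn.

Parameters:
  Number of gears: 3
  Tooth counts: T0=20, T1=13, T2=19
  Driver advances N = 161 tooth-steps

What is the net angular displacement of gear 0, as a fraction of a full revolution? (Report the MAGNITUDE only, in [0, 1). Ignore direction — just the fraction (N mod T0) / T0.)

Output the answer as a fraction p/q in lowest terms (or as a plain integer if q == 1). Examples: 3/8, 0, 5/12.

Chain of 3 gears, tooth counts: [20, 13, 19]
  gear 0: T0=20, direction=positive, advance = 161 mod 20 = 1 teeth = 1/20 turn
  gear 1: T1=13, direction=negative, advance = 161 mod 13 = 5 teeth = 5/13 turn
  gear 2: T2=19, direction=positive, advance = 161 mod 19 = 9 teeth = 9/19 turn
Gear 0: 161 mod 20 = 1
Fraction = 1 / 20 = 1/20 (gcd(1,20)=1) = 1/20

Answer: 1/20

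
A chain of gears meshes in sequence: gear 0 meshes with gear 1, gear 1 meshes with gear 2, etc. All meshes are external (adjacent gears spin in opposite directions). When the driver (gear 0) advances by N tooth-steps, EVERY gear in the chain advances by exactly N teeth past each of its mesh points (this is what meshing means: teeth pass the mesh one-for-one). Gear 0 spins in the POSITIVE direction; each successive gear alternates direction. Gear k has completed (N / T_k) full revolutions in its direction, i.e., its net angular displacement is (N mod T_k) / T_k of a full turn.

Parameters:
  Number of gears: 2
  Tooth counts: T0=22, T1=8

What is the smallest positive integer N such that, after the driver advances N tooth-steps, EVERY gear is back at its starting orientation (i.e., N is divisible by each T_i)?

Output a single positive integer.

Answer: 88

Derivation:
Gear k returns to start when N is a multiple of T_k.
All gears at start simultaneously when N is a common multiple of [22, 8]; the smallest such N is lcm(22, 8).
Start: lcm = T0 = 22
Fold in T1=8: gcd(22, 8) = 2; lcm(22, 8) = 22 * 8 / 2 = 176 / 2 = 88
Full cycle length = 88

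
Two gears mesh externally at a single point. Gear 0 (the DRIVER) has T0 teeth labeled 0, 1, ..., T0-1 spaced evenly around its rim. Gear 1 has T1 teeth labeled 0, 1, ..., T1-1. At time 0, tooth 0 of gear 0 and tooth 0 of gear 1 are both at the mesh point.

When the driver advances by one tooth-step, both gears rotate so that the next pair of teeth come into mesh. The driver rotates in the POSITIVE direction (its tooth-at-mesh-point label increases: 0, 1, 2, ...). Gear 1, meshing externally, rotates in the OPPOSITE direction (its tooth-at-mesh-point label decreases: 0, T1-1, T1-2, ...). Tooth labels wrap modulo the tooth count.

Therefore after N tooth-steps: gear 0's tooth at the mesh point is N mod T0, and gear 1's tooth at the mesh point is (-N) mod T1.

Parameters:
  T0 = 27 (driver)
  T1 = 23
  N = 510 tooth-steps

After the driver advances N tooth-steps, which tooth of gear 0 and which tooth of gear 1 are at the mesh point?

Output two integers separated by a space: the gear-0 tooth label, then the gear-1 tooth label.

Answer: 24 19

Derivation:
Gear 0 (driver, T0=27): tooth at mesh = N mod T0
  510 = 18 * 27 + 24, so 510 mod 27 = 24
  gear 0 tooth = 24
Gear 1 (driven, T1=23): tooth at mesh = (-N) mod T1
  510 = 22 * 23 + 4, so 510 mod 23 = 4
  (-510) mod 23 = (-4) mod 23 = 23 - 4 = 19
Mesh after 510 steps: gear-0 tooth 24 meets gear-1 tooth 19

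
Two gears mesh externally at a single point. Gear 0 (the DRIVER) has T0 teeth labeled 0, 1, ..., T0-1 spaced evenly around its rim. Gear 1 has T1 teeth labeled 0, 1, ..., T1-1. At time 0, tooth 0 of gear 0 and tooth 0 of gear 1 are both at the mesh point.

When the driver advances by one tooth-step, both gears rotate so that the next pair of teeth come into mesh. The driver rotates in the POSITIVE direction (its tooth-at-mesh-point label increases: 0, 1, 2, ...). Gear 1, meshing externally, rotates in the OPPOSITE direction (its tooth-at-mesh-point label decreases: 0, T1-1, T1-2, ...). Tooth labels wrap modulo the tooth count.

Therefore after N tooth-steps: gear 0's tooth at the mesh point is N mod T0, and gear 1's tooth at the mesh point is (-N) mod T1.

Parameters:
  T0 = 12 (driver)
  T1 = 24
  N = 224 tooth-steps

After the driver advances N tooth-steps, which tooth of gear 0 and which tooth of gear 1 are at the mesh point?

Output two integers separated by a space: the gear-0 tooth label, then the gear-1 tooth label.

Answer: 8 16

Derivation:
Gear 0 (driver, T0=12): tooth at mesh = N mod T0
  224 = 18 * 12 + 8, so 224 mod 12 = 8
  gear 0 tooth = 8
Gear 1 (driven, T1=24): tooth at mesh = (-N) mod T1
  224 = 9 * 24 + 8, so 224 mod 24 = 8
  (-224) mod 24 = (-8) mod 24 = 24 - 8 = 16
Mesh after 224 steps: gear-0 tooth 8 meets gear-1 tooth 16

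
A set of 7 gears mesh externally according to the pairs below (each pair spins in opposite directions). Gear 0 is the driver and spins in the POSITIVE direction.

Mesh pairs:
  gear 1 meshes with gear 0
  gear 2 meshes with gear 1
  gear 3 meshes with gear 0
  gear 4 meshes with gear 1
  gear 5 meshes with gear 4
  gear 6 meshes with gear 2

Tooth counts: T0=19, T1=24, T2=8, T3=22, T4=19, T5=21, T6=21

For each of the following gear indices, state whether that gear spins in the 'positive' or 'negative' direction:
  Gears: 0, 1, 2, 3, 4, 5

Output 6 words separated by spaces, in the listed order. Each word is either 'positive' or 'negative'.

Answer: positive negative positive negative positive negative

Derivation:
Gear 0 (driver): positive (depth 0)
  gear 1: meshes with gear 0 -> depth 1 -> negative (opposite of gear 0)
  gear 2: meshes with gear 1 -> depth 2 -> positive (opposite of gear 1)
  gear 3: meshes with gear 0 -> depth 1 -> negative (opposite of gear 0)
  gear 4: meshes with gear 1 -> depth 2 -> positive (opposite of gear 1)
  gear 5: meshes with gear 4 -> depth 3 -> negative (opposite of gear 4)
  gear 6: meshes with gear 2 -> depth 3 -> negative (opposite of gear 2)
Queried indices 0, 1, 2, 3, 4, 5 -> positive, negative, positive, negative, positive, negative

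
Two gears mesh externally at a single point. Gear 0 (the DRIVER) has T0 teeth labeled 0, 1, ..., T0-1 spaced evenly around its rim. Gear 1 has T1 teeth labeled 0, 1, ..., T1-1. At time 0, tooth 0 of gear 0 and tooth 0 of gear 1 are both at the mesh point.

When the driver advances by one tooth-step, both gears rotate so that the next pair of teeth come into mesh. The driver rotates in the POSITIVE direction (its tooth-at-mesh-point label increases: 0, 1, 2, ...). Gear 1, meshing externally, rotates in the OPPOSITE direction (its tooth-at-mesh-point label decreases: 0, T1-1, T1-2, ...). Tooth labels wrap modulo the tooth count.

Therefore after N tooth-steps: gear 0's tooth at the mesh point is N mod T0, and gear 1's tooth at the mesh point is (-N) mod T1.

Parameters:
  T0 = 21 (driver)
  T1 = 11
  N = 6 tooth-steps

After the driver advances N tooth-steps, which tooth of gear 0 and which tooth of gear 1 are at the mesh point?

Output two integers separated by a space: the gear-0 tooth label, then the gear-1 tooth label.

Answer: 6 5

Derivation:
Gear 0 (driver, T0=21): tooth at mesh = N mod T0
  6 = 0 * 21 + 6, so 6 mod 21 = 6
  gear 0 tooth = 6
Gear 1 (driven, T1=11): tooth at mesh = (-N) mod T1
  6 = 0 * 11 + 6, so 6 mod 11 = 6
  (-6) mod 11 = (-6) mod 11 = 11 - 6 = 5
Mesh after 6 steps: gear-0 tooth 6 meets gear-1 tooth 5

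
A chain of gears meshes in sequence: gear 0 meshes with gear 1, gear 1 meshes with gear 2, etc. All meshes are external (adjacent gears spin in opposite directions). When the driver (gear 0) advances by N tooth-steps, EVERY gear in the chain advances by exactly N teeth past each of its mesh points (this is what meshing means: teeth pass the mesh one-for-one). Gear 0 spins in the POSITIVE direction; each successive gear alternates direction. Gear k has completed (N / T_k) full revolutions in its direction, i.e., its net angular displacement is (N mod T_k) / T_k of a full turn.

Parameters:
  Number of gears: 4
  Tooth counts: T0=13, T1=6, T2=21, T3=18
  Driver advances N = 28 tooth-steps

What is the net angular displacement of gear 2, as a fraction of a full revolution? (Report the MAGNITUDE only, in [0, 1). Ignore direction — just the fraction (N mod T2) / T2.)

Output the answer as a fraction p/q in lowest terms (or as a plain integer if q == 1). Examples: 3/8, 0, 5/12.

Chain of 4 gears, tooth counts: [13, 6, 21, 18]
  gear 0: T0=13, direction=positive, advance = 28 mod 13 = 2 teeth = 2/13 turn
  gear 1: T1=6, direction=negative, advance = 28 mod 6 = 4 teeth = 4/6 turn
  gear 2: T2=21, direction=positive, advance = 28 mod 21 = 7 teeth = 7/21 turn
  gear 3: T3=18, direction=negative, advance = 28 mod 18 = 10 teeth = 10/18 turn
Gear 2: 28 mod 21 = 7
Fraction = 7 / 21 = 1/3 (gcd(7,21)=7) = 1/3

Answer: 1/3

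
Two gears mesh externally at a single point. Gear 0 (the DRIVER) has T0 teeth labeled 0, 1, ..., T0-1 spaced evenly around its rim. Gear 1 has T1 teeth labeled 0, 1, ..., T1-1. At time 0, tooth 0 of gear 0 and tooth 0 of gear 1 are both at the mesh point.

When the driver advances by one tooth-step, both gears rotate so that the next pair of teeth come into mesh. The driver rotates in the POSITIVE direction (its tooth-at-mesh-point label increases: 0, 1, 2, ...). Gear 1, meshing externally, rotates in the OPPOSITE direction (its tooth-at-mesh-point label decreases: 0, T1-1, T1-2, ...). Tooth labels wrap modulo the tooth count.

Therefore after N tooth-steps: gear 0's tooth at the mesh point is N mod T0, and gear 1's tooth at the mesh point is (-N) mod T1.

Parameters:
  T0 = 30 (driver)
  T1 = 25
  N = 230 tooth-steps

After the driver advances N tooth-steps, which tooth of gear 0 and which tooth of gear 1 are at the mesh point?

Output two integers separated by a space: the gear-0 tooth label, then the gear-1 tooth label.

Answer: 20 20

Derivation:
Gear 0 (driver, T0=30): tooth at mesh = N mod T0
  230 = 7 * 30 + 20, so 230 mod 30 = 20
  gear 0 tooth = 20
Gear 1 (driven, T1=25): tooth at mesh = (-N) mod T1
  230 = 9 * 25 + 5, so 230 mod 25 = 5
  (-230) mod 25 = (-5) mod 25 = 25 - 5 = 20
Mesh after 230 steps: gear-0 tooth 20 meets gear-1 tooth 20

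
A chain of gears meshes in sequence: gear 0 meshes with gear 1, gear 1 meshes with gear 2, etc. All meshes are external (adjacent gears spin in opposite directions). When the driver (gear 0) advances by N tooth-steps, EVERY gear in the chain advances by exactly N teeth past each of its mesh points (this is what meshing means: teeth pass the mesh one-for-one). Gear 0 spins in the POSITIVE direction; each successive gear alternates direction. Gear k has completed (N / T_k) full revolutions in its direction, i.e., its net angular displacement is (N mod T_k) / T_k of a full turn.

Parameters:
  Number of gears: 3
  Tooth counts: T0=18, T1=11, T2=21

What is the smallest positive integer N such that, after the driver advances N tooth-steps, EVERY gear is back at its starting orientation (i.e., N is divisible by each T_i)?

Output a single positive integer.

Answer: 1386

Derivation:
Gear k returns to start when N is a multiple of T_k.
All gears at start simultaneously when N is a common multiple of [18, 11, 21]; the smallest such N is lcm(18, 11, 21).
Start: lcm = T0 = 18
Fold in T1=11: gcd(18, 11) = 1; lcm(18, 11) = 18 * 11 / 1 = 198 / 1 = 198
Fold in T2=21: gcd(198, 21) = 3; lcm(198, 21) = 198 * 21 / 3 = 4158 / 3 = 1386
Full cycle length = 1386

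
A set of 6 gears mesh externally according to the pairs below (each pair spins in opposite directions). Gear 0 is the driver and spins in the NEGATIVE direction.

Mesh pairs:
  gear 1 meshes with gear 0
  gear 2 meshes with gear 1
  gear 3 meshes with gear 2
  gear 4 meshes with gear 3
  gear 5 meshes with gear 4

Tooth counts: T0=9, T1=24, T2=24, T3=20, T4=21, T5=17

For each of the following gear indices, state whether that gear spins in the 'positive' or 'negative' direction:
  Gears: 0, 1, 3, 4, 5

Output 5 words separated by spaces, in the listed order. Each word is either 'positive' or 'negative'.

Answer: negative positive positive negative positive

Derivation:
Gear 0 (driver): negative (depth 0)
  gear 1: meshes with gear 0 -> depth 1 -> positive (opposite of gear 0)
  gear 2: meshes with gear 1 -> depth 2 -> negative (opposite of gear 1)
  gear 3: meshes with gear 2 -> depth 3 -> positive (opposite of gear 2)
  gear 4: meshes with gear 3 -> depth 4 -> negative (opposite of gear 3)
  gear 5: meshes with gear 4 -> depth 5 -> positive (opposite of gear 4)
Queried indices 0, 1, 3, 4, 5 -> negative, positive, positive, negative, positive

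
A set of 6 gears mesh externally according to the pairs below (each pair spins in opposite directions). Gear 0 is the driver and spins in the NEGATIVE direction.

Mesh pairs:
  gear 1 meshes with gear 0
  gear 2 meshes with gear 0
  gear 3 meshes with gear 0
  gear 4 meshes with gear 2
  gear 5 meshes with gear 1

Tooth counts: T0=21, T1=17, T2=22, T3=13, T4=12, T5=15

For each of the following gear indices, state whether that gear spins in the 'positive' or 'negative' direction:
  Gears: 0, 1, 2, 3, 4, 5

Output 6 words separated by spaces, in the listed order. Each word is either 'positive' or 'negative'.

Answer: negative positive positive positive negative negative

Derivation:
Gear 0 (driver): negative (depth 0)
  gear 1: meshes with gear 0 -> depth 1 -> positive (opposite of gear 0)
  gear 2: meshes with gear 0 -> depth 1 -> positive (opposite of gear 0)
  gear 3: meshes with gear 0 -> depth 1 -> positive (opposite of gear 0)
  gear 4: meshes with gear 2 -> depth 2 -> negative (opposite of gear 2)
  gear 5: meshes with gear 1 -> depth 2 -> negative (opposite of gear 1)
Queried indices 0, 1, 2, 3, 4, 5 -> negative, positive, positive, positive, negative, negative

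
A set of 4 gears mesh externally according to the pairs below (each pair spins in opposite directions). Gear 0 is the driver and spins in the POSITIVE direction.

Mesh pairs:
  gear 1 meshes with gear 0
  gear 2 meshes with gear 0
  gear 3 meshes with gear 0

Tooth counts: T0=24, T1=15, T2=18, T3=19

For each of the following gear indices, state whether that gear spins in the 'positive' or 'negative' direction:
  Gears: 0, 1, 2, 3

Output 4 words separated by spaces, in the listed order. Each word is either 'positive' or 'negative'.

Gear 0 (driver): positive (depth 0)
  gear 1: meshes with gear 0 -> depth 1 -> negative (opposite of gear 0)
  gear 2: meshes with gear 0 -> depth 1 -> negative (opposite of gear 0)
  gear 3: meshes with gear 0 -> depth 1 -> negative (opposite of gear 0)
Queried indices 0, 1, 2, 3 -> positive, negative, negative, negative

Answer: positive negative negative negative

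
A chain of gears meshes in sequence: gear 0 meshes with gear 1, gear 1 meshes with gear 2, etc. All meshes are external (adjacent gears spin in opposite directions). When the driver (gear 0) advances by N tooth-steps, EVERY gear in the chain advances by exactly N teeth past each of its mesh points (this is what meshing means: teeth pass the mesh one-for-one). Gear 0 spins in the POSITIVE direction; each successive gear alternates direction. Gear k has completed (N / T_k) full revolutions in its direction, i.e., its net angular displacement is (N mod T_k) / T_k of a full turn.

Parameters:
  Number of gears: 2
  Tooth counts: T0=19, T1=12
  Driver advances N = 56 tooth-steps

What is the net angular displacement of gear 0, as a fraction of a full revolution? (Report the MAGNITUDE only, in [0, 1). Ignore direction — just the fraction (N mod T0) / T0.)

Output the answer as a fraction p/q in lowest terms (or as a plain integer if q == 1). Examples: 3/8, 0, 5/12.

Answer: 18/19

Derivation:
Chain of 2 gears, tooth counts: [19, 12]
  gear 0: T0=19, direction=positive, advance = 56 mod 19 = 18 teeth = 18/19 turn
  gear 1: T1=12, direction=negative, advance = 56 mod 12 = 8 teeth = 8/12 turn
Gear 0: 56 mod 19 = 18
Fraction = 18 / 19 = 18/19 (gcd(18,19)=1) = 18/19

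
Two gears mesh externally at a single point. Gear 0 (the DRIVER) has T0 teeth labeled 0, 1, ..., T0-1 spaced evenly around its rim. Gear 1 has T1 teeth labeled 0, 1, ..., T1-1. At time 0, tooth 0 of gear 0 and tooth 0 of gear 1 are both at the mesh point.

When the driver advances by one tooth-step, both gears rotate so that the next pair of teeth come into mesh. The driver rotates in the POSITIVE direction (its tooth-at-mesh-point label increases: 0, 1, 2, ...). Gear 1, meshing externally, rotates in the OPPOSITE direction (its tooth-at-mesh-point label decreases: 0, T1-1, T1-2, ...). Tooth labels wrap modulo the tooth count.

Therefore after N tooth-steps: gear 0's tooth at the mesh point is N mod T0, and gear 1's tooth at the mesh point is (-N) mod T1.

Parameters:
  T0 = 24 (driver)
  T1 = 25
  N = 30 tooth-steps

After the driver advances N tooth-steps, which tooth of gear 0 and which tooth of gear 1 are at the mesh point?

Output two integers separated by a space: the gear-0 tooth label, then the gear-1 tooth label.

Answer: 6 20

Derivation:
Gear 0 (driver, T0=24): tooth at mesh = N mod T0
  30 = 1 * 24 + 6, so 30 mod 24 = 6
  gear 0 tooth = 6
Gear 1 (driven, T1=25): tooth at mesh = (-N) mod T1
  30 = 1 * 25 + 5, so 30 mod 25 = 5
  (-30) mod 25 = (-5) mod 25 = 25 - 5 = 20
Mesh after 30 steps: gear-0 tooth 6 meets gear-1 tooth 20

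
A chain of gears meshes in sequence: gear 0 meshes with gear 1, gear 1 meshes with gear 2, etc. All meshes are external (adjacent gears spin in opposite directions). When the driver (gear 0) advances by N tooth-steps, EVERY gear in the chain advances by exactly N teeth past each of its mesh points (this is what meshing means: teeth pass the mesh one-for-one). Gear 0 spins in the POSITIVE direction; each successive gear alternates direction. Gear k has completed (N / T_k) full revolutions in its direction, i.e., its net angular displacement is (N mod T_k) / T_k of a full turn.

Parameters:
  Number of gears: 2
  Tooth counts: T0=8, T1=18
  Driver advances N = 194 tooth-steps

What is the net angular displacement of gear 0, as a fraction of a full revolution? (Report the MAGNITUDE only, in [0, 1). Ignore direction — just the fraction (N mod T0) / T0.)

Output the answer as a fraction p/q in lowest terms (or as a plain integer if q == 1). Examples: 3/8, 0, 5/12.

Answer: 1/4

Derivation:
Chain of 2 gears, tooth counts: [8, 18]
  gear 0: T0=8, direction=positive, advance = 194 mod 8 = 2 teeth = 2/8 turn
  gear 1: T1=18, direction=negative, advance = 194 mod 18 = 14 teeth = 14/18 turn
Gear 0: 194 mod 8 = 2
Fraction = 2 / 8 = 1/4 (gcd(2,8)=2) = 1/4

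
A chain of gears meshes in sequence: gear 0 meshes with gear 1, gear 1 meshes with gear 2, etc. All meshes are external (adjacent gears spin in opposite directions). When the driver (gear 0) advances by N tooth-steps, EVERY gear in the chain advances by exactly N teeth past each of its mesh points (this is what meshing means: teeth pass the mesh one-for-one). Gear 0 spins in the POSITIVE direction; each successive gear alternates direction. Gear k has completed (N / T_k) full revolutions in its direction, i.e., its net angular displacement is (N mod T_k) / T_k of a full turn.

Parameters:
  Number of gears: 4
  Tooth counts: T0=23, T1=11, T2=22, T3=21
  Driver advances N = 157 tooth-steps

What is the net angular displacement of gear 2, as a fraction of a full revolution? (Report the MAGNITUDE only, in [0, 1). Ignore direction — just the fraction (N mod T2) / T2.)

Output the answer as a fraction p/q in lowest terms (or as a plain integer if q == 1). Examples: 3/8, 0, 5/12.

Answer: 3/22

Derivation:
Chain of 4 gears, tooth counts: [23, 11, 22, 21]
  gear 0: T0=23, direction=positive, advance = 157 mod 23 = 19 teeth = 19/23 turn
  gear 1: T1=11, direction=negative, advance = 157 mod 11 = 3 teeth = 3/11 turn
  gear 2: T2=22, direction=positive, advance = 157 mod 22 = 3 teeth = 3/22 turn
  gear 3: T3=21, direction=negative, advance = 157 mod 21 = 10 teeth = 10/21 turn
Gear 2: 157 mod 22 = 3
Fraction = 3 / 22 = 3/22 (gcd(3,22)=1) = 3/22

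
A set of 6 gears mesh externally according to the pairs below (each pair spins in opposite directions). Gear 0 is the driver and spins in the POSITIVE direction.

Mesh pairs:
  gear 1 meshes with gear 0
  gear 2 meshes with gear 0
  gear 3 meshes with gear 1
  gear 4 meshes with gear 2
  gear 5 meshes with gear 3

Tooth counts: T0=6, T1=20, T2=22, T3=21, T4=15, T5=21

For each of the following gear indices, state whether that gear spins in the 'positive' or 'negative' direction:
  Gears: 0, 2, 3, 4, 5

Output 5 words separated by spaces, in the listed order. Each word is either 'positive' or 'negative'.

Answer: positive negative positive positive negative

Derivation:
Gear 0 (driver): positive (depth 0)
  gear 1: meshes with gear 0 -> depth 1 -> negative (opposite of gear 0)
  gear 2: meshes with gear 0 -> depth 1 -> negative (opposite of gear 0)
  gear 3: meshes with gear 1 -> depth 2 -> positive (opposite of gear 1)
  gear 4: meshes with gear 2 -> depth 2 -> positive (opposite of gear 2)
  gear 5: meshes with gear 3 -> depth 3 -> negative (opposite of gear 3)
Queried indices 0, 2, 3, 4, 5 -> positive, negative, positive, positive, negative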